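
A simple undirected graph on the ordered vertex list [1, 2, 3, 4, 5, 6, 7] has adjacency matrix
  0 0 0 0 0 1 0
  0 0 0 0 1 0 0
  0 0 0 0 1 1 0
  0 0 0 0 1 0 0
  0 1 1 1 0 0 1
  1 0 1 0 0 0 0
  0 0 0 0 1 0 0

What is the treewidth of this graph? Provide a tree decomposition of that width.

Treewidth 1.
One such decomposition:
Bags: B1 = {3, 5}  B2 = {2, 5}  B3 = {3, 6}  B4 = {1, 6}  B5 = {5, 7}  B6 = {4, 5}
Tree: B1–B2, B1–B3, B3–B4, B2–B5, B5–B6

The largest bag has 2 vertices, giving width 1; this decomposition certifies tw(G) ≤ 1. G has an edge, so its treewidth is at least 1. The upper and lower bounds meet at 1, so that is the treewidth.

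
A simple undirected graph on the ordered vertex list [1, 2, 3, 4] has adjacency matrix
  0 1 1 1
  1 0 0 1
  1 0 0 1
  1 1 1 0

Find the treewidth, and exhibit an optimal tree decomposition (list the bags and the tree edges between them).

Treewidth 2.
One such decomposition:
Bags: B1 = {1, 2, 4}  B2 = {1, 3, 4}
Tree: B1–B2

The largest bag has 3 vertices, giving width 2; this decomposition certifies tw(G) ≤ 2. Conversely, {1, 2, 4} is a clique of size 3, and the vertices of any clique must share a bag in every tree decomposition; so some bag has ≥ 3 vertices and tw(G) ≥ 2. Combining the bounds, tw(G) = 2.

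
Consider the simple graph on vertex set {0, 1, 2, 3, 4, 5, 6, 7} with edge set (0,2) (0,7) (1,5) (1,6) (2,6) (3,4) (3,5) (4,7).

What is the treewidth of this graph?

A width-2 tree decomposition is:
Bags: B1 = {0, 2, 6}  B2 = {0, 1, 6}  B3 = {0, 1, 5}  B4 = {0, 3, 5}  B5 = {0, 3, 4}  B6 = {0, 4, 7}
Tree: B1–B2, B2–B3, B3–B4, B4–B5, B5–B6
The largest bag has 3 vertices, giving width 2; this decomposition certifies tw(G) ≤ 2. The edges 0–2–6–1–5–3–4–7–0 form a cycle, so G is not a tree and its treewidth is at least 2. Therefore the treewidth is 2.

2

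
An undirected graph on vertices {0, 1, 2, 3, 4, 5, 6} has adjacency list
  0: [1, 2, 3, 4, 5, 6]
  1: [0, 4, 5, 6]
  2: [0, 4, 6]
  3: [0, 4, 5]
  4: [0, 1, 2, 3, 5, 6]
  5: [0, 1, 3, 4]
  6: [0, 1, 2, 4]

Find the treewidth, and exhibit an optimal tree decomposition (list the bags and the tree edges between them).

Treewidth 3.
One optimal decomposition is:
Bags: B1 = {0, 1, 4, 5}  B2 = {0, 3, 4, 5}  B3 = {0, 1, 4, 6}  B4 = {0, 2, 4, 6}
Tree: B1–B2, B1–B3, B3–B4

Every bag has size at most 4, so the width is 4 − 1 = 3 and tw(G) ≤ 3. On the other hand G contains the 4-clique {0, 1, 4, 5}. A clique must lie in a single bag of any decomposition, so no decomposition can have width below 3. Therefore the treewidth is 3.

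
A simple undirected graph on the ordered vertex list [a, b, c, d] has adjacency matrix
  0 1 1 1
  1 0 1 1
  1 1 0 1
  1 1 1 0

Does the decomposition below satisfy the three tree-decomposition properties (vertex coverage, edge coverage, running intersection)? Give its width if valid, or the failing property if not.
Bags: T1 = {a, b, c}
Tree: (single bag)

No — vertex d appears in no bag.

A tree decomposition must satisfy three properties: every vertex lies in some bag; for every edge, both endpoints lie together in some bag; and for every vertex, the bags containing it form a connected subtree. Here vertex d appears in no bag, so the decomposition is invalid.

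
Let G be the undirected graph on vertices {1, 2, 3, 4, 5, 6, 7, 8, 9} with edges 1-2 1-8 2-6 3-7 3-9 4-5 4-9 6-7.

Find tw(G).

1

A width-1 tree decomposition is:
Bags: B1 = {1, 8}  B2 = {1, 2}  B3 = {2, 6}  B4 = {6, 7}  B5 = {3, 7}  B6 = {3, 9}  B7 = {4, 9}  B8 = {4, 5}
Tree: B1–B2, B2–B3, B3–B4, B4–B5, B5–B6, B6–B7, B7–B8
The largest bag has 2 vertices, giving width 1; this decomposition certifies tw(G) ≤ 1. Since G has at least one edge (e.g. 8–1), it is not an edgeless graph, so tw(G) ≥ 1. Hence tw(G) = 1 exactly.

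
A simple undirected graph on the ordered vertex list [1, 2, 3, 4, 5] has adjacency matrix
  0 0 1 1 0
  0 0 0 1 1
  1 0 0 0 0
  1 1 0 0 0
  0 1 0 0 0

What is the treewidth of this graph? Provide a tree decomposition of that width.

Every bag has size at most 2, so the width is 2 − 1 = 1 and tw(G) ≤ 1. Any graph with an edge has treewidth ≥ 1, and G has the edge 3–1. Therefore the treewidth is 1.

Treewidth 1.
One optimal decomposition is:
Bags: B1 = {1, 3}  B2 = {1, 4}  B3 = {2, 4}  B4 = {2, 5}
Tree: B1–B2, B2–B3, B3–B4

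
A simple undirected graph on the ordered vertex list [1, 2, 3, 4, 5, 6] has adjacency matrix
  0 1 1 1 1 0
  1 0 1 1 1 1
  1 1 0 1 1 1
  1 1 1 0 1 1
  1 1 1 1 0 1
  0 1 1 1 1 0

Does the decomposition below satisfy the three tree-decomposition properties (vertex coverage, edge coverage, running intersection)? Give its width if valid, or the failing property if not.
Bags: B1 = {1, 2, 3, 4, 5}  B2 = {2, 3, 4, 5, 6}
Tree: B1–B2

Vertex coverage: the bags together contain {1, 2, 3, 4, 5, 6}, the full vertex set. Edge coverage: each edge of G has both endpoints in at least one bag. Running intersection: for every vertex, the bags containing it form a connected subtree. All three properties hold, so this is a valid tree decomposition of width max|bag| − 1 = 4, and hence tw(G) ≤ 4.

Yes; width 4.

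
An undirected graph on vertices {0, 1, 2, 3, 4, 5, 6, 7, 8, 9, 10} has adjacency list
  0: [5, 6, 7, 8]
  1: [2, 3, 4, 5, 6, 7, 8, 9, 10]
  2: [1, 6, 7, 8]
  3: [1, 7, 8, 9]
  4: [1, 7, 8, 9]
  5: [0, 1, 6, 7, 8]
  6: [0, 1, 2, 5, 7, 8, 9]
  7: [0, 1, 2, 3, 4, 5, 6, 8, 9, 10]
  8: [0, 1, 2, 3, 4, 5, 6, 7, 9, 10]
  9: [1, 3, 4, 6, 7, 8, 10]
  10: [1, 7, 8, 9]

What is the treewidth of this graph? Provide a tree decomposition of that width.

Every bag has size at most 5, so the width is 5 − 1 = 4 and tw(G) ≤ 4. On the other hand G contains the 5-clique {0, 5, 6, 7, 8}. A clique must lie in a single bag of any decomposition, so no decomposition can have width below 4. Hence tw(G) = 4 exactly.

Treewidth 4.
One optimal decomposition is:
Bags: B1 = {1, 3, 7, 8, 9}  B2 = {1, 6, 7, 8, 9}  B3 = {1, 4, 7, 8, 9}  B4 = {1, 7, 8, 9, 10}  B5 = {1, 5, 6, 7, 8}  B6 = {1, 2, 6, 7, 8}  B7 = {0, 5, 6, 7, 8}
Tree: B1–B2, B2–B3, B1–B4, B2–B5, B5–B6, B5–B7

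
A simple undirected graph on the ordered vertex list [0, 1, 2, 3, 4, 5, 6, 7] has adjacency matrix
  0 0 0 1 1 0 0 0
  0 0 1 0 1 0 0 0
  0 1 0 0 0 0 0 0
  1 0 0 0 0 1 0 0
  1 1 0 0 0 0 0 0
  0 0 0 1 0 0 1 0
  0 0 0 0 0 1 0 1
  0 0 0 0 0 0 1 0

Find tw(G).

1

A width-1 tree decomposition is:
Bags: B1 = {6, 7}  B2 = {5, 6}  B3 = {3, 5}  B4 = {0, 3}  B5 = {0, 4}  B6 = {1, 4}  B7 = {1, 2}
Tree: B1–B2, B2–B3, B3–B4, B4–B5, B5–B6, B6–B7
Each bag holds 2 vertices, so the decomposition has width 1, which upper-bounds the treewidth. Any graph with an edge has treewidth ≥ 1, and G has the edge 7–6. Therefore the treewidth is 1.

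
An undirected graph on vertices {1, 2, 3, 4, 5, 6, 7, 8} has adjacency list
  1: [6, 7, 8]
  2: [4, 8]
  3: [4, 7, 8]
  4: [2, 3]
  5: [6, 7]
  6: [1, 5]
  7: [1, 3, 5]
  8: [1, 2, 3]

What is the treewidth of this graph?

A width-2 tree decomposition is:
Bags: B1 = {5, 6, 7}  B2 = {1, 6, 7}  B3 = {1, 3, 7}  B4 = {1, 3, 8}  B5 = {3, 4, 8}  B6 = {2, 4, 8}
Tree: B1–B2, B2–B3, B3–B4, B4–B5, B5–B6
The largest bag has 3 vertices, giving width 2; this decomposition certifies tw(G) ≤ 2. The edges 5–6–1–7–5 form a cycle, so G is not a tree and its treewidth is at least 2. Hence tw(G) = 2 exactly.

2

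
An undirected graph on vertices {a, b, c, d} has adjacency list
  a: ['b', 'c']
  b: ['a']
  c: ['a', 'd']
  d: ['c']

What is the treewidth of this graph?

1

A width-1 tree decomposition is:
Bags: B1 = {a, b}  B2 = {a, c}  B3 = {c, d}
Tree: B1–B2, B2–B3
Each bag holds 2 vertices, so the decomposition has width 1, which upper-bounds the treewidth. Any graph with an edge has treewidth ≥ 1, and G has the edge b–a. Combining the bounds, tw(G) = 1.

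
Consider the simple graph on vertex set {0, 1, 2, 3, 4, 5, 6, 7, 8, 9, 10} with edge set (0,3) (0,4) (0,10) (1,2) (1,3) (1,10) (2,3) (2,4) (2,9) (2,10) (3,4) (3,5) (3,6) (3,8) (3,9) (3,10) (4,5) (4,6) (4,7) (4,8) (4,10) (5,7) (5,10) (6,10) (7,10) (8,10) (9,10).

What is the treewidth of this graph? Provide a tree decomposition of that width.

The largest bag has 4 vertices, giving width 3; this decomposition certifies tw(G) ≤ 3. Conversely, {1, 2, 3, 10} is a clique of size 4, and the vertices of any clique must share a bag in every tree decomposition; so some bag has ≥ 4 vertices and tw(G) ≥ 3. Hence tw(G) = 3 exactly.

Treewidth 3.
One such decomposition:
Bags: B1 = {1, 2, 3, 10}  B2 = {2, 3, 4, 10}  B3 = {3, 4, 5, 10}  B4 = {2, 3, 9, 10}  B5 = {3, 4, 6, 10}  B6 = {4, 5, 7, 10}  B7 = {0, 3, 4, 10}  B8 = {3, 4, 8, 10}
Tree: B1–B2, B2–B3, B1–B4, B3–B5, B3–B6, B2–B7, B2–B8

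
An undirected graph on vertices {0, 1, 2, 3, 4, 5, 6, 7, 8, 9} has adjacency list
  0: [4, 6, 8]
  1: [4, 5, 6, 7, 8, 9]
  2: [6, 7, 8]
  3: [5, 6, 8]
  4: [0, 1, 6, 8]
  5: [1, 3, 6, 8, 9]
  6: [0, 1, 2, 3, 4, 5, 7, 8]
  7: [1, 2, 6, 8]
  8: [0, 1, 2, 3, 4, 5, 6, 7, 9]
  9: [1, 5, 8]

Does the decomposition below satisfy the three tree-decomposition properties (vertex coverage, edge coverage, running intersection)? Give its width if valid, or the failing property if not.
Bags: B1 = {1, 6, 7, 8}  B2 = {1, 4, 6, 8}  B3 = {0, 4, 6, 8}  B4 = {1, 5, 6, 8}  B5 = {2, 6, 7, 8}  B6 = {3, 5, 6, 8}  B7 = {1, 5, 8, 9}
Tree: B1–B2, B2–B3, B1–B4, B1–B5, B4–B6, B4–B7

Yes; width 3.

Every vertex of G appears in some bag (union = {0, 1, 2, 3, 4, 5, 6, 7, 8, 9}); every edge is covered by a bag; and for each vertex v the set of bags containing v is connected in the bag tree. The decomposition is therefore valid. The largest bag has 4 vertices, so the width is 3.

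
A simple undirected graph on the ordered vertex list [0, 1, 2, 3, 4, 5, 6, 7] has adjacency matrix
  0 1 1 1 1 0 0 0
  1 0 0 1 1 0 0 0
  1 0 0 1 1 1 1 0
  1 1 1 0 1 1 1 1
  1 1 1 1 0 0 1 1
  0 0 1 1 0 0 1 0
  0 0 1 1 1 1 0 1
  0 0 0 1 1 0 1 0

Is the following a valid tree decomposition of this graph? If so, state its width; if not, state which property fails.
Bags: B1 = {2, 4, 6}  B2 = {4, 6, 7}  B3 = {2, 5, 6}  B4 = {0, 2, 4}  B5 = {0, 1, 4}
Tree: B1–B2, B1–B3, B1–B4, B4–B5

No — vertex 3 appears in no bag.

A tree decomposition must satisfy three properties: every vertex lies in some bag; for every edge, both endpoints lie together in some bag; and for every vertex, the bags containing it form a connected subtree. Here vertex 3 appears in no bag, so the decomposition is invalid.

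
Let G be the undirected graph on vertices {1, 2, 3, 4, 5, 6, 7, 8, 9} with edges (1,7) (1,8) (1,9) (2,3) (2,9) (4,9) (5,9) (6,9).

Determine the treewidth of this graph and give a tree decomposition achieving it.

Treewidth 1.
Bags: B1 = {5, 9}  B2 = {4, 9}  B3 = {1, 9}  B4 = {1, 8}  B5 = {6, 9}  B6 = {2, 9}  B7 = {1, 7}  B8 = {2, 3}
Tree: B1–B2, B1–B3, B3–B4, B1–B5, B1–B6, B3–B7, B6–B8

Every bag has size at most 2, so the width is 2 − 1 = 1 and tw(G) ≤ 1. Any graph with an edge has treewidth ≥ 1, and G has the edge 9–5. Therefore the treewidth is 1.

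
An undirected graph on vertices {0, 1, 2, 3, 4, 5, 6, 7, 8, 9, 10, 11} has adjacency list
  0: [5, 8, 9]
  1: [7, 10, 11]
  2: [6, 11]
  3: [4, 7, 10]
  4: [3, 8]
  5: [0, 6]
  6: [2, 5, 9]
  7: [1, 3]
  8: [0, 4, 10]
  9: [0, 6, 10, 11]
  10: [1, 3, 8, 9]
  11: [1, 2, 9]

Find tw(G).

3

A width-3 tree decomposition is:
Bags: B1 = {2, 5, 6, 11}  B2 = {5, 6, 9, 11}  B3 = {0, 5, 9, 11}  B4 = {0, 1, 9, 11}  B5 = {0, 1, 9, 10}  B6 = {0, 1, 8, 10}  B7 = {1, 7, 8, 10}  B8 = {3, 7, 8, 10}  B9 = {3, 4, 7, 8}
Tree: B1–B2, B2–B3, B3–B4, B4–B5, B5–B6, B6–B7, B7–B8, B8–B9
The largest bag has 4 vertices, giving width 3; this decomposition certifies tw(G) ≤ 3. For the lower bound: the 4 vertex sets {2,5,6}, {11}, {9}, {0,1,8,10} are disjoint, each induces a connected subgraph, and every pair is joined by at least one edge of G. Contracting each set to a single vertex therefore yields K_{4} as a minor, and since treewidth is minor-monotone, tw(G) ≥ tw(K_{4}) = 3. Hence tw(G) = 3 exactly.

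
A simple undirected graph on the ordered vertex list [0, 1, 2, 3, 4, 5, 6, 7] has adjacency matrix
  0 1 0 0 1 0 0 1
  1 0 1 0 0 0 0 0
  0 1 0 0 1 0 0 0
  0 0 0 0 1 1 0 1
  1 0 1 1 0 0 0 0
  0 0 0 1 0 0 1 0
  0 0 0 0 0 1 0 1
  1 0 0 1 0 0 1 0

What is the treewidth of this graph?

2

A width-2 tree decomposition is:
Bags: B1 = {3, 5, 6}  B2 = {3, 6, 7}  B3 = {3, 4, 7}  B4 = {0, 4, 7}  B5 = {0, 2, 4}  B6 = {0, 1, 2}
Tree: B1–B2, B2–B3, B3–B4, B4–B5, B5–B6
Each bag holds 3 vertices, so the decomposition has width 2, which upper-bounds the treewidth. The edges 5–6–7–3–5 form a cycle, so G is not a tree and its treewidth is at least 2. The upper and lower bounds meet at 2, so that is the treewidth.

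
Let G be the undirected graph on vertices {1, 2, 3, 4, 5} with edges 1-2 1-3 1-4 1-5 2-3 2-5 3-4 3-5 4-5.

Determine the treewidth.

3

A width-3 tree decomposition is:
Bags: B1 = {1, 2, 3, 5}  B2 = {1, 3, 4, 5}
Tree: B1–B2
Each bag holds 4 vertices, so the decomposition has width 3, which upper-bounds the treewidth. For the lower bound, the 4 vertices {1, 2, 3, 5} are pairwise adjacent, and any tree decomposition puts a clique entirely inside one bag — forcing width ≥ 3. The upper and lower bounds meet at 3, so that is the treewidth.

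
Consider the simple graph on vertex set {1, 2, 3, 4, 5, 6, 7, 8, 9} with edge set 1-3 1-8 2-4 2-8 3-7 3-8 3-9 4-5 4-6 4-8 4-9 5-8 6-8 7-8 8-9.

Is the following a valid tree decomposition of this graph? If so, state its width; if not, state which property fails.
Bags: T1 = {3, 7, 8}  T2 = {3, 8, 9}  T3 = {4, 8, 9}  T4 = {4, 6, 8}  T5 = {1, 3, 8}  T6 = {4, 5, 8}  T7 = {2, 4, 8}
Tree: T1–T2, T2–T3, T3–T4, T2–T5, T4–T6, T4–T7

Checking the three conditions: (i) the bags cover all of {1, 2, 3, 4, 5, 6, 7, 8, 9}; (ii) for each edge, some bag contains both endpoints; (iii) the bags containing any fixed vertex form a subtree. All hold, so the decomposition is valid with width 3 − 1 = 2.

Yes; width 2.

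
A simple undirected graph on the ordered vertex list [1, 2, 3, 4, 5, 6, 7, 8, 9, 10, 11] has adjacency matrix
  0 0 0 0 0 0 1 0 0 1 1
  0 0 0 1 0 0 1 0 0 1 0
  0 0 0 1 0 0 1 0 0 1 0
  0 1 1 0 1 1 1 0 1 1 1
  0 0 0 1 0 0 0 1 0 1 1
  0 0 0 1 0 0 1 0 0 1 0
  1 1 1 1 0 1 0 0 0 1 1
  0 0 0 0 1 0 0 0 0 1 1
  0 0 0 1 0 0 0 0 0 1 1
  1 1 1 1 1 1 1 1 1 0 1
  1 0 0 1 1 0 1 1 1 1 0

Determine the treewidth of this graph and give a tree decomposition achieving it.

Every bag has size at most 4, so the width is 4 − 1 = 3 and tw(G) ≤ 3. On the other hand G contains the 4-clique {5, 8, 10, 11}. A clique must lie in a single bag of any decomposition, so no decomposition can have width below 3. Combining the bounds, tw(G) = 3.

Treewidth 3.
Bags: B1 = {4, 7, 10, 11}  B2 = {2, 4, 7, 10}  B3 = {4, 9, 10, 11}  B4 = {3, 4, 7, 10}  B5 = {4, 5, 10, 11}  B6 = {5, 8, 10, 11}  B7 = {4, 6, 7, 10}  B8 = {1, 7, 10, 11}
Tree: B1–B2, B1–B3, B1–B4, B3–B5, B5–B6, B1–B7, B1–B8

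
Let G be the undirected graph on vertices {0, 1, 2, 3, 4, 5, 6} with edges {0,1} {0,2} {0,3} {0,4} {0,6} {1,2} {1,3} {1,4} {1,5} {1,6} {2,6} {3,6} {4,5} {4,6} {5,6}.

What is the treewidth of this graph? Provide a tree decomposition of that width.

Every bag has size at most 4, so the width is 4 − 1 = 3 and tw(G) ≤ 3. On the other hand G contains the 4-clique {0, 1, 2, 6}. A clique must lie in a single bag of any decomposition, so no decomposition can have width below 3. Hence tw(G) = 3 exactly.

Treewidth 3.
One optimal decomposition is:
Bags: B1 = {0, 1, 4, 6}  B2 = {1, 4, 5, 6}  B3 = {0, 1, 2, 6}  B4 = {0, 1, 3, 6}
Tree: B1–B2, B1–B3, B1–B4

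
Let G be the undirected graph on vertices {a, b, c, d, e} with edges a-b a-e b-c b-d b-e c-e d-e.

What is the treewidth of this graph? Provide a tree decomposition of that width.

Each bag holds 3 vertices, so the decomposition has width 2, which upper-bounds the treewidth. Conversely, {b, d, e} is a clique of size 3, and the vertices of any clique must share a bag in every tree decomposition; so some bag has ≥ 3 vertices and tw(G) ≥ 2. Hence tw(G) = 2 exactly.

Treewidth 2.
One optimal decomposition is:
Bags: B1 = {a, b, e}  B2 = {b, c, e}  B3 = {b, d, e}
Tree: B1–B2, B1–B3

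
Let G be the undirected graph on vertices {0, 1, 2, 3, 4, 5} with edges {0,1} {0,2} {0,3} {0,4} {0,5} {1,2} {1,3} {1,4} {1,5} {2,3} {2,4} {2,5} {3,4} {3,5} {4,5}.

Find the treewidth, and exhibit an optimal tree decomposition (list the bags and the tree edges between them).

Treewidth 5.
Bags: B1 = {0, 1, 2, 3, 4, 5}
Tree: (single bag)

A single bag containing all 6 vertices is trivially a valid decomposition of width 5. On the other hand G contains the 6-clique {0, 1, 2, 3, 4, 5}. A clique must lie in a single bag of any decomposition, so no decomposition can have width below 5. The upper and lower bounds meet at 5, so that is the treewidth.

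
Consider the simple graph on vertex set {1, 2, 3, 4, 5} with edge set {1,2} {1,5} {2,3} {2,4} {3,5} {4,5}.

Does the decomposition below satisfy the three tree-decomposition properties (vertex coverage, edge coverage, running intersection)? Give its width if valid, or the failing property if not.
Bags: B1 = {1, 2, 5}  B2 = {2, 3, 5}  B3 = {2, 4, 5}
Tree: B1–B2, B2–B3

Yes; width 2.

Vertex coverage: the bags together contain {1, 2, 3, 4, 5}, the full vertex set. Edge coverage: each edge of G has both endpoints in at least one bag. Running intersection: for every vertex, the bags containing it form a connected subtree. All three properties hold, so this is a valid tree decomposition of width max|bag| − 1 = 2, and hence tw(G) ≤ 2.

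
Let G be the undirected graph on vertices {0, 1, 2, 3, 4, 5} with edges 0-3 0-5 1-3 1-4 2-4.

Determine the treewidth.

1

A width-1 tree decomposition is:
Bags: B1 = {2, 4}  B2 = {1, 4}  B3 = {1, 3}  B4 = {0, 3}  B5 = {0, 5}
Tree: B1–B2, B2–B3, B3–B4, B4–B5
Every bag has size at most 2, so the width is 2 − 1 = 1 and tw(G) ≤ 1. G has an edge, so its treewidth is at least 1. Combining the bounds, tw(G) = 1.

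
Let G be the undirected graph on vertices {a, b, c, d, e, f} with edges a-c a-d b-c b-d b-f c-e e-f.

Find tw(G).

2

A width-2 tree decomposition is:
Bags: B1 = {a, c, d}  B2 = {b, c, d}  B3 = {b, c, e}  B4 = {b, e, f}
Tree: B1–B2, B2–B3, B3–B4
Each bag holds 3 vertices, so the decomposition has width 2, which upper-bounds the treewidth. For the lower bound, G contains the cycle a–d–b–c–a, so G is not a forest; only forests have treewidth ≤ 1, hence tw(G) ≥ 2. The upper and lower bounds meet at 2, so that is the treewidth.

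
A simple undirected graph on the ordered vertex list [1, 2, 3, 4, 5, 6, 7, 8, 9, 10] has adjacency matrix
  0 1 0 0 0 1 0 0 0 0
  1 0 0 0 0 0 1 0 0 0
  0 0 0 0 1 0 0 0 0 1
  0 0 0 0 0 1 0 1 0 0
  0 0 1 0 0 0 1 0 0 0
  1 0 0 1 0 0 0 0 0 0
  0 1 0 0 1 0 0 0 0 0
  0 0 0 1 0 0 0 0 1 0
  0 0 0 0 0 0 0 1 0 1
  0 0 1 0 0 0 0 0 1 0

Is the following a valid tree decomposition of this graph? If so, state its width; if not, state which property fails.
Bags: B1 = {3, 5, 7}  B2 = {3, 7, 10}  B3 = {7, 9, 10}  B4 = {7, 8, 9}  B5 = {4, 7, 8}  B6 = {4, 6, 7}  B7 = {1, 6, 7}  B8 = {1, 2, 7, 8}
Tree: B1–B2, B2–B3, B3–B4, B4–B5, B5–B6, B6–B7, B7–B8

A tree decomposition must satisfy three properties: every vertex lies in some bag; for every edge, both endpoints lie together in some bag; and for every vertex, the bags containing it form a connected subtree. Here bags containing vertex 8 are not connected in the tree, so the decomposition is invalid.

No — bags containing vertex 8 are not connected in the tree.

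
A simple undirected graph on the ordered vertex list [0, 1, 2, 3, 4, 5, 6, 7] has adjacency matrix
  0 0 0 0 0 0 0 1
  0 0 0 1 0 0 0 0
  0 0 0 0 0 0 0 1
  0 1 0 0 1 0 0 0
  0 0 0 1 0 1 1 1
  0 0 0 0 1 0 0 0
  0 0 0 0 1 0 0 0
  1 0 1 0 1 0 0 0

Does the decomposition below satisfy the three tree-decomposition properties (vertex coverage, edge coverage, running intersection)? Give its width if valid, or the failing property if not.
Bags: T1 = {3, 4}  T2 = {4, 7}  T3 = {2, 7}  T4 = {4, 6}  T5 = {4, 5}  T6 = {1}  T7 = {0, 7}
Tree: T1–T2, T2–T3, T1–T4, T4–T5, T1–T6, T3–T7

No — edge (3,1) lies in no bag.

A tree decomposition must satisfy three properties: every vertex lies in some bag; for every edge, both endpoints lie together in some bag; and for every vertex, the bags containing it form a connected subtree. Here edge (3,1) lies in no bag, so the decomposition is invalid.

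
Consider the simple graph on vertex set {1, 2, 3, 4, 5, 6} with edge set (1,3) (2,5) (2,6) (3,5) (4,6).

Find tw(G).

1

A width-1 tree decomposition is:
Bags: B1 = {1, 3}  B2 = {3, 5}  B3 = {2, 5}  B4 = {2, 6}  B5 = {4, 6}
Tree: B1–B2, B2–B3, B3–B4, B4–B5
Each bag holds 2 vertices, so the decomposition has width 1, which upper-bounds the treewidth. G has an edge, so its treewidth is at least 1. Hence tw(G) = 1 exactly.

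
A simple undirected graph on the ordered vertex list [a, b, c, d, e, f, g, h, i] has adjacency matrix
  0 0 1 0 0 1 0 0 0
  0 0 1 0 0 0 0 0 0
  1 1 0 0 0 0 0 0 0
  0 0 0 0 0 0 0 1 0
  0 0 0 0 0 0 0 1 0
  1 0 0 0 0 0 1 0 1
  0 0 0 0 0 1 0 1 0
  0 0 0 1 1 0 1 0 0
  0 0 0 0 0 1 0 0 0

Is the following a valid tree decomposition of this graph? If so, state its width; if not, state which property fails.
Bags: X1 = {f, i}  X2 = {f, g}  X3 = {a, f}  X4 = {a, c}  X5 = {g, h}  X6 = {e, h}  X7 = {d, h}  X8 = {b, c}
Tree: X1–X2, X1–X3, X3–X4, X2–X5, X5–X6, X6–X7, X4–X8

Yes; width 1.

Every vertex of G appears in some bag (union = {a, b, c, d, e, f, g, h, i}); every edge is covered by a bag; and for each vertex v the set of bags containing v is connected in the bag tree. The decomposition is therefore valid. The largest bag has 2 vertices, so the width is 1.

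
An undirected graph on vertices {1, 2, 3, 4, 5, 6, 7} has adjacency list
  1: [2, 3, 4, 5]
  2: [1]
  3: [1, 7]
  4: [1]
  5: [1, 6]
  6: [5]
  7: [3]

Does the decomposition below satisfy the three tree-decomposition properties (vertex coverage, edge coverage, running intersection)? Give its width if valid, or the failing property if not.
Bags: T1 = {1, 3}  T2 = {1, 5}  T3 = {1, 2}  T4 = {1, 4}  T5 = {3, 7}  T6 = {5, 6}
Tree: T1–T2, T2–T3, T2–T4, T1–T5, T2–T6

Every vertex of G appears in some bag (union = {1, 2, 3, 4, 5, 6, 7}); every edge is covered by a bag; and for each vertex v the set of bags containing v is connected in the bag tree. The decomposition is therefore valid. The largest bag has 2 vertices, so the width is 1.

Yes; width 1.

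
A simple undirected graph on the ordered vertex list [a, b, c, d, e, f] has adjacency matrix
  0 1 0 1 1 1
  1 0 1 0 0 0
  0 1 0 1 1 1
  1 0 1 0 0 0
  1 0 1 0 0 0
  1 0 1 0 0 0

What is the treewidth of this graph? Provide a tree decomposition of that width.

Each bag holds 3 vertices, so the decomposition has width 2, which upper-bounds the treewidth. The edges a–b–c–e–a form a cycle, so G is not a tree and its treewidth is at least 2. Combining the bounds, tw(G) = 2.

Treewidth 2.
Bags: B1 = {a, b, c}  B2 = {a, c, e}  B3 = {a, c, f}  B4 = {a, c, d}
Tree: B1–B2, B2–B3, B3–B4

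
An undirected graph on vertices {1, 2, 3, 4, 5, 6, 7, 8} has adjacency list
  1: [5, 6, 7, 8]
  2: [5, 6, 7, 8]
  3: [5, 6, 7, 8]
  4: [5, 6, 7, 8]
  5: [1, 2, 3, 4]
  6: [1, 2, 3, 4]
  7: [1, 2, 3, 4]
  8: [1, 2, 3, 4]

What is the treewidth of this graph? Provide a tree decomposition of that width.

Treewidth 4.
One optimal decomposition is:
Bags: B1 = {1, 5, 6, 7, 8}  B2 = {4, 5, 6, 7, 8}  B3 = {3, 5, 6, 7, 8}  B4 = {2, 5, 6, 7, 8}
Tree: B1–B2, B2–B3, B3–B4

Each bag holds 5 vertices, so the decomposition has width 4, which upper-bounds the treewidth. For the lower bound: the 5 vertex sets {1,8}, {4,6}, {3,7}, {5}, {2} are disjoint, each induces a connected subgraph, and every pair is joined by at least one edge of G. Contracting each set to a single vertex therefore yields K_{5} as a minor, and since treewidth is minor-monotone, tw(G) ≥ tw(K_{5}) = 4. Hence tw(G) = 4 exactly.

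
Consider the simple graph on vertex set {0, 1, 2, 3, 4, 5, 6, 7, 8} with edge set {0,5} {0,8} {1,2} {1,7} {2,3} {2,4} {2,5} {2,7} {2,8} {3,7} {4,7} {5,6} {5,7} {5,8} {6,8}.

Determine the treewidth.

A width-2 tree decomposition is:
Bags: B1 = {2, 5, 7}  B2 = {2, 4, 7}  B3 = {2, 5, 8}  B4 = {5, 6, 8}  B5 = {2, 3, 7}  B6 = {0, 5, 8}  B7 = {1, 2, 7}
Tree: B1–B2, B1–B3, B3–B4, B2–B5, B3–B6, B1–B7
Each bag holds 3 vertices, so the decomposition has width 2, which upper-bounds the treewidth. Conversely, {0, 5, 8} is a clique of size 3, and the vertices of any clique must share a bag in every tree decomposition; so some bag has ≥ 3 vertices and tw(G) ≥ 2. Therefore the treewidth is 2.

2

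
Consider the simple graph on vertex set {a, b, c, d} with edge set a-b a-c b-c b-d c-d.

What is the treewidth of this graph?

2

A width-2 tree decomposition is:
Bags: B1 = {b, c, d}  B2 = {a, b, c}
Tree: B1–B2
Every bag has size at most 3, so the width is 3 − 1 = 2 and tw(G) ≤ 2. On the other hand G contains the 3-clique {b, c, d}. A clique must lie in a single bag of any decomposition, so no decomposition can have width below 2. Hence tw(G) = 2 exactly.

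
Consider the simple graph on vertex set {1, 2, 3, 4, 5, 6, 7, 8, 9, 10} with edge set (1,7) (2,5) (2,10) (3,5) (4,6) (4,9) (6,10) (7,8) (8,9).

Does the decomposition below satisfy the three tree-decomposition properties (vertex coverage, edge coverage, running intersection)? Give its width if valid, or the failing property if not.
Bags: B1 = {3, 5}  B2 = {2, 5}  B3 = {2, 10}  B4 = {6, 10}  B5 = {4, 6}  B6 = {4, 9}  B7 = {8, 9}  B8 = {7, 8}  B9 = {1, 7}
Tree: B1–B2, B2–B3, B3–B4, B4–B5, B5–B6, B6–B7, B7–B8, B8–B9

Every vertex of G appears in some bag (union = {1, 2, 3, 4, 5, 6, 7, 8, 9, 10}); every edge is covered by a bag; and for each vertex v the set of bags containing v is connected in the bag tree. The decomposition is therefore valid. The largest bag has 2 vertices, so the width is 1.

Yes; width 1.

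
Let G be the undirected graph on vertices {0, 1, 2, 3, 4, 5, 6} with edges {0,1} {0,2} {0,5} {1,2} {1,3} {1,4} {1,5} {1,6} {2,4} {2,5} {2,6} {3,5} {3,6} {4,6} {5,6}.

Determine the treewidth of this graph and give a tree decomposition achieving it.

Treewidth 3.
Bags: B1 = {1, 2, 5, 6}  B2 = {1, 3, 5, 6}  B3 = {0, 1, 2, 5}  B4 = {1, 2, 4, 6}
Tree: B1–B2, B1–B3, B1–B4

Each bag holds 4 vertices, so the decomposition has width 3, which upper-bounds the treewidth. Conversely, {1, 2, 4, 6} is a clique of size 4, and the vertices of any clique must share a bag in every tree decomposition; so some bag has ≥ 4 vertices and tw(G) ≥ 3. Therefore the treewidth is 3.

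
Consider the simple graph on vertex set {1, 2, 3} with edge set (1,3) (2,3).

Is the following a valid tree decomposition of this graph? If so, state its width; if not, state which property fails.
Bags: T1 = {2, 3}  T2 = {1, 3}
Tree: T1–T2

Yes; width 1.

Vertex coverage: the bags together contain {1, 2, 3}, the full vertex set. Edge coverage: each edge of G has both endpoints in at least one bag. Running intersection: for every vertex, the bags containing it form a connected subtree. All three properties hold, so this is a valid tree decomposition of width max|bag| − 1 = 1, and hence tw(G) ≤ 1.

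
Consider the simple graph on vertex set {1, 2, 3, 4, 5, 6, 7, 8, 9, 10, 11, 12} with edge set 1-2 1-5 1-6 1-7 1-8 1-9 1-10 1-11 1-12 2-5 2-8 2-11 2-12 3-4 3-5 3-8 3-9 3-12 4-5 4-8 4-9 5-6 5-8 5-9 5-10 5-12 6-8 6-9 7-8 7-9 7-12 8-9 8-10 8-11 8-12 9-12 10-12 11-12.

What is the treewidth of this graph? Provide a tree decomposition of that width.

Each bag holds 5 vertices, so the decomposition has width 4, which upper-bounds the treewidth. On the other hand G contains the 5-clique {1, 2, 8, 11, 12}. A clique must lie in a single bag of any decomposition, so no decomposition can have width below 4. Hence tw(G) = 4 exactly.

Treewidth 4.
One such decomposition:
Bags: B1 = {3, 5, 8, 9, 12}  B2 = {3, 4, 5, 8, 9}  B3 = {1, 5, 8, 9, 12}  B4 = {1, 5, 8, 10, 12}  B5 = {1, 5, 6, 8, 9}  B6 = {1, 2, 5, 8, 12}  B7 = {1, 7, 8, 9, 12}  B8 = {1, 2, 8, 11, 12}
Tree: B1–B2, B1–B3, B3–B4, B3–B5, B3–B6, B3–B7, B6–B8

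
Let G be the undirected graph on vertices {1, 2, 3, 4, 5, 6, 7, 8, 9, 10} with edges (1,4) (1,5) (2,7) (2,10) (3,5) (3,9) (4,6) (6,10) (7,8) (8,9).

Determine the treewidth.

2

A width-2 tree decomposition is:
Bags: B1 = {3, 5, 9}  B2 = {5, 8, 9}  B3 = {5, 7, 8}  B4 = {2, 5, 7}  B5 = {2, 5, 10}  B6 = {5, 6, 10}  B7 = {4, 5, 6}  B8 = {1, 4, 5}
Tree: B1–B2, B2–B3, B3–B4, B4–B5, B5–B6, B6–B7, B7–B8
Every bag has size at most 3, so the width is 3 − 1 = 2 and tw(G) ≤ 2. Since 5–3–9–8–7–2–10–6–4–1–5 is a cycle in G, G is not acyclic. Forests are exactly the graphs of treewidth ≤ 1, so tw(G) ≥ 2. Therefore the treewidth is 2.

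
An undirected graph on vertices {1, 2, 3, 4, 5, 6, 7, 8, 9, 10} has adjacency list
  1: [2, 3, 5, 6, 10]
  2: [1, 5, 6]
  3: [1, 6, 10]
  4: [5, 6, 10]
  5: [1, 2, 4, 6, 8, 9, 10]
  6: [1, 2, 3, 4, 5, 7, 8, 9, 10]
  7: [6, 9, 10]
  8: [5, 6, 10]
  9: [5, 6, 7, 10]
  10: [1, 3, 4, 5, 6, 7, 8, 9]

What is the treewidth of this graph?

3

A width-3 tree decomposition is:
Bags: B1 = {6, 7, 9, 10}  B2 = {5, 6, 9, 10}  B3 = {5, 6, 8, 10}  B4 = {1, 5, 6, 10}  B5 = {4, 5, 6, 10}  B6 = {1, 3, 6, 10}  B7 = {1, 2, 5, 6}
Tree: B1–B2, B2–B3, B2–B4, B2–B5, B4–B6, B4–B7
Each bag holds 4 vertices, so the decomposition has width 3, which upper-bounds the treewidth. For the lower bound, the 4 vertices {1, 2, 5, 6} are pairwise adjacent, and any tree decomposition puts a clique entirely inside one bag — forcing width ≥ 3. Hence tw(G) = 3 exactly.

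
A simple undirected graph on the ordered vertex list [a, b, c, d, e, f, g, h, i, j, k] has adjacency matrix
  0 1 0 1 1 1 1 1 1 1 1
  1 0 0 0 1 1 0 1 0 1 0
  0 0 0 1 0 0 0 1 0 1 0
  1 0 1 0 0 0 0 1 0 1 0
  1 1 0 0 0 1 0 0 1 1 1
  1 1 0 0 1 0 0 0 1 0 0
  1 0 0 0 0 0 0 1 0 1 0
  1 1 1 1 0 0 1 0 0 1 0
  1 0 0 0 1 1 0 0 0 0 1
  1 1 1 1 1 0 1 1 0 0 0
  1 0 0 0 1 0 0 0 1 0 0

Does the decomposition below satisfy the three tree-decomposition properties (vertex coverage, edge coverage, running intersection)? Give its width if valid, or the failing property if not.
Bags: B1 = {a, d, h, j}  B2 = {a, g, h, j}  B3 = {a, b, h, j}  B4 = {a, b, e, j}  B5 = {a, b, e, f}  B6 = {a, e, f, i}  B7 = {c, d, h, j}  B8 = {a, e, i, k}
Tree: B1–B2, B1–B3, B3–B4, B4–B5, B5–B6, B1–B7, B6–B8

Every vertex of G appears in some bag (union = {a, b, c, d, e, f, g, h, i, j, k}); every edge is covered by a bag; and for each vertex v the set of bags containing v is connected in the bag tree. The decomposition is therefore valid. The largest bag has 4 vertices, so the width is 3.

Yes; width 3.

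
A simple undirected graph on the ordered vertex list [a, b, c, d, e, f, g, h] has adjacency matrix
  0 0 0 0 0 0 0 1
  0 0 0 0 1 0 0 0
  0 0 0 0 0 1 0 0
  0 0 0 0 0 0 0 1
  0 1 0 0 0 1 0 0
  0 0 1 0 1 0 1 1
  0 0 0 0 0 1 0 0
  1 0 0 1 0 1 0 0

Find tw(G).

A width-1 tree decomposition is:
Bags: B1 = {f, h}  B2 = {f, g}  B3 = {c, f}  B4 = {d, h}  B5 = {a, h}  B6 = {e, f}  B7 = {b, e}
Tree: B1–B2, B1–B3, B1–B4, B4–B5, B3–B6, B6–B7
The largest bag has 2 vertices, giving width 1; this decomposition certifies tw(G) ≤ 1. Any graph with an edge has treewidth ≥ 1, and G has the edge f–h. Therefore the treewidth is 1.

1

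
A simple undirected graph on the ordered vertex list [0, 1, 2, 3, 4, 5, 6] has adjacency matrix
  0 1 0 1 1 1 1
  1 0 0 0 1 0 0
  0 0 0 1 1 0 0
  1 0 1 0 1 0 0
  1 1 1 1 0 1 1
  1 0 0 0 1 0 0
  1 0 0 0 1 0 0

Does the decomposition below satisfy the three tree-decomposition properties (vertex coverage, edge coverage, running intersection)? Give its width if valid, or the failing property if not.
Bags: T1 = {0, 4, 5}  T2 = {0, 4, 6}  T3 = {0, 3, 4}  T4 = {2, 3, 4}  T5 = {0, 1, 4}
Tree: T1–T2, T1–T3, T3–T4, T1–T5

Every vertex of G appears in some bag (union = {0, 1, 2, 3, 4, 5, 6}); every edge is covered by a bag; and for each vertex v the set of bags containing v is connected in the bag tree. The decomposition is therefore valid. The largest bag has 3 vertices, so the width is 2.

Yes; width 2.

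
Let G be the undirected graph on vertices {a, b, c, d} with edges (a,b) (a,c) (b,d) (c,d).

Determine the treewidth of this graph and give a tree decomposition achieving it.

Every bag has size at most 3, so the width is 3 − 1 = 2 and tw(G) ≤ 2. The edges d–b–a–c–d form a cycle, so G is not a tree and its treewidth is at least 2. The upper and lower bounds meet at 2, so that is the treewidth.

Treewidth 2.
One optimal decomposition is:
Bags: B1 = {a, b, d}  B2 = {a, c, d}
Tree: B1–B2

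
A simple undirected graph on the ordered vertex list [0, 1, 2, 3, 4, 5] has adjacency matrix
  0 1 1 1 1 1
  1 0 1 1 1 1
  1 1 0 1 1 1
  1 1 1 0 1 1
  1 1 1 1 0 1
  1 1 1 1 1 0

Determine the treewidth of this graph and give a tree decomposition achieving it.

With just one bag of size 6, the width is 6 − 1 = 5, so tw(G) ≤ 5. On the other hand G contains the 6-clique {0, 1, 2, 3, 4, 5}. A clique must lie in a single bag of any decomposition, so no decomposition can have width below 5. Hence tw(G) = 5 exactly.

Treewidth 5.
One such decomposition:
Bags: B1 = {0, 1, 2, 3, 4, 5}
Tree: (single bag)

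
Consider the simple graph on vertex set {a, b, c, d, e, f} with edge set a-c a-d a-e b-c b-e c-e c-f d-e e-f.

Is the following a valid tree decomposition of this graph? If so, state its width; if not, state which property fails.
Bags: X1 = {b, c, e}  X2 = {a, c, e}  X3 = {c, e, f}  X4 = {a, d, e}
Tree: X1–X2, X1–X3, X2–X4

Yes; width 2.

Checking the three conditions: (i) the bags cover all of {a, b, c, d, e, f}; (ii) for each edge, some bag contains both endpoints; (iii) the bags containing any fixed vertex form a subtree. All hold, so the decomposition is valid with width 3 − 1 = 2.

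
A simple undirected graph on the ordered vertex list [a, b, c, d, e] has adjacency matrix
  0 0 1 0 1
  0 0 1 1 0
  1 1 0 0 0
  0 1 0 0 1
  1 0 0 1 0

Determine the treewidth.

2

A width-2 tree decomposition is:
Bags: B1 = {b, d, e}  B2 = {a, b, e}  B3 = {a, b, c}
Tree: B1–B2, B2–B3
Each bag holds 3 vertices, so the decomposition has width 2, which upper-bounds the treewidth. Since b–d–e–a–c–b is a cycle in G, G is not acyclic. Forests are exactly the graphs of treewidth ≤ 1, so tw(G) ≥ 2. Combining the bounds, tw(G) = 2.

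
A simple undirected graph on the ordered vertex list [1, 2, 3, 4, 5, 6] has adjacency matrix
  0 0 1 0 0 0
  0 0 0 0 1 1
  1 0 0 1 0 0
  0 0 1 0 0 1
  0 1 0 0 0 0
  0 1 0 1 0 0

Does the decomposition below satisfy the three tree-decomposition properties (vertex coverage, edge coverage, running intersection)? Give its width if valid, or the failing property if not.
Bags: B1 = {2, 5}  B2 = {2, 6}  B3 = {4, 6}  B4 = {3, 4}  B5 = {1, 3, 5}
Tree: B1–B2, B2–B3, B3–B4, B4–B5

No — bags containing vertex 5 are not connected in the tree.

A tree decomposition must satisfy three properties: every vertex lies in some bag; for every edge, both endpoints lie together in some bag; and for every vertex, the bags containing it form a connected subtree. Here bags containing vertex 5 are not connected in the tree, so the decomposition is invalid.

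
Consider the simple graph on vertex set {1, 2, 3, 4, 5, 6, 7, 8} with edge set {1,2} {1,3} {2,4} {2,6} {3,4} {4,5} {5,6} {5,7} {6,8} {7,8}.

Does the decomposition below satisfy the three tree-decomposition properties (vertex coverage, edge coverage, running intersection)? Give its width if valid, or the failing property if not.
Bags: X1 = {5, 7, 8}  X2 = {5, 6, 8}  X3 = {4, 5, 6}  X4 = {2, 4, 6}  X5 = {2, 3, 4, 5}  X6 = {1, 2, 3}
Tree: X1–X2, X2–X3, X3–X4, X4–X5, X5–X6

No — bags containing vertex 5 are not connected in the tree.

A tree decomposition must satisfy three properties: every vertex lies in some bag; for every edge, both endpoints lie together in some bag; and for every vertex, the bags containing it form a connected subtree. Here bags containing vertex 5 are not connected in the tree, so the decomposition is invalid.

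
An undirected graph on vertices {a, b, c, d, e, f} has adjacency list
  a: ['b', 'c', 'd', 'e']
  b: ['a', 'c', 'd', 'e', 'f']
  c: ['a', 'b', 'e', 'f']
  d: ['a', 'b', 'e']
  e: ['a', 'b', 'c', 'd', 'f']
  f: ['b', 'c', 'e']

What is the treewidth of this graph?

3

A width-3 tree decomposition is:
Bags: B1 = {a, b, c, e}  B2 = {a, b, d, e}  B3 = {b, c, e, f}
Tree: B1–B2, B1–B3
The largest bag has 4 vertices, giving width 3; this decomposition certifies tw(G) ≤ 3. Conversely, {a, b, d, e} is a clique of size 4, and the vertices of any clique must share a bag in every tree decomposition; so some bag has ≥ 4 vertices and tw(G) ≥ 3. The upper and lower bounds meet at 3, so that is the treewidth.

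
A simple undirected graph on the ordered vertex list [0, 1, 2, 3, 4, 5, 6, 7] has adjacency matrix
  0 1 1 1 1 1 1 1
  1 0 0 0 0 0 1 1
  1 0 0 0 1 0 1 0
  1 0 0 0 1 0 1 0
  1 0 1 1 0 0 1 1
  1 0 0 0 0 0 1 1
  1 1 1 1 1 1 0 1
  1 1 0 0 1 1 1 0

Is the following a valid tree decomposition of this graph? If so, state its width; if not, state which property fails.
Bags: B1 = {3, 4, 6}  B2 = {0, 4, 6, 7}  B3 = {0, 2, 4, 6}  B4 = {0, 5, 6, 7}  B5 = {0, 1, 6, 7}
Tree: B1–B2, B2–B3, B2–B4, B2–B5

No — edge (0,3) lies in no bag.

A tree decomposition must satisfy three properties: every vertex lies in some bag; for every edge, both endpoints lie together in some bag; and for every vertex, the bags containing it form a connected subtree. Here edge (0,3) lies in no bag, so the decomposition is invalid.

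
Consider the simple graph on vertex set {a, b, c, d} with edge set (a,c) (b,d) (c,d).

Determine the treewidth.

A width-1 tree decomposition is:
Bags: B1 = {c, d}  B2 = {b, d}  B3 = {a, c}
Tree: B1–B2, B1–B3
The largest bag has 2 vertices, giving width 1; this decomposition certifies tw(G) ≤ 1. Any graph with an edge has treewidth ≥ 1, and G has the edge c–d. Hence tw(G) = 1 exactly.

1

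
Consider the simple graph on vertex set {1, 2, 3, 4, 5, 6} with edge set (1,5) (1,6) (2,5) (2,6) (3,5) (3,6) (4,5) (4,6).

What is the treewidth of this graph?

2

A width-2 tree decomposition is:
Bags: B1 = {1, 5, 6}  B2 = {2, 5, 6}  B3 = {3, 5, 6}  B4 = {4, 5, 6}
Tree: B1–B2, B2–B3, B3–B4
Every bag has size at most 3, so the width is 3 − 1 = 2 and tw(G) ≤ 2. For the lower bound, G contains the cycle 1–6–2–5–1, so G is not a forest; only forests have treewidth ≤ 1, hence tw(G) ≥ 2. The upper and lower bounds meet at 2, so that is the treewidth.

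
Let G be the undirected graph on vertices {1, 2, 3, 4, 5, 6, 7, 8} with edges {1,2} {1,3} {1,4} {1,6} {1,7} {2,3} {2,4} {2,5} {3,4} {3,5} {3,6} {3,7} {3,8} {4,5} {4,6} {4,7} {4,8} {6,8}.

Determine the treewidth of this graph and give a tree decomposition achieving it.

Each bag holds 4 vertices, so the decomposition has width 3, which upper-bounds the treewidth. For the lower bound, the 4 vertices {3, 4, 6, 8} are pairwise adjacent, and any tree decomposition puts a clique entirely inside one bag — forcing width ≥ 3. Therefore the treewidth is 3.

Treewidth 3.
One such decomposition:
Bags: B1 = {1, 2, 3, 4}  B2 = {1, 3, 4, 6}  B3 = {2, 3, 4, 5}  B4 = {3, 4, 6, 8}  B5 = {1, 3, 4, 7}
Tree: B1–B2, B1–B3, B2–B4, B2–B5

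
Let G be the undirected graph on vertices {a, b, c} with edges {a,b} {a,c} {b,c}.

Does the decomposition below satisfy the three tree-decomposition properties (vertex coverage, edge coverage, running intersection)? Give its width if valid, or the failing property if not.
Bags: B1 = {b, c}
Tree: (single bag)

A tree decomposition must satisfy three properties: every vertex lies in some bag; for every edge, both endpoints lie together in some bag; and for every vertex, the bags containing it form a connected subtree. Here vertex a appears in no bag, so the decomposition is invalid.

No — vertex a appears in no bag.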